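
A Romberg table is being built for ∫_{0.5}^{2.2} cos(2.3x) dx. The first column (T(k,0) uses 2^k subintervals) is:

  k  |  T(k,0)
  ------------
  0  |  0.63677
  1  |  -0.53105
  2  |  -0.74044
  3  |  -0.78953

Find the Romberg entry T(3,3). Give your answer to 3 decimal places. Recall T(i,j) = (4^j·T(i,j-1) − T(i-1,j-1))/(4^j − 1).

T(1,1) = (4·(-0.53105) − 0.63677) / 3 = -0.92032
T(2,1) = -0.74044 + (-0.74044 − (-0.53105))/3 = -0.81024
T(3,1) = (4·(-0.78953) − (-0.74044)) / 3 = -0.80589
T(2,2) = -0.81024 + (-0.81024 − (-0.92032))/15 = -0.80290
T(3,2) = (16·(-0.80589) − (-0.81024)) / 15 = -0.80560
T(3,3) = (64·(-0.80560) − (-0.80290)) / 63 = -0.80564

-0.806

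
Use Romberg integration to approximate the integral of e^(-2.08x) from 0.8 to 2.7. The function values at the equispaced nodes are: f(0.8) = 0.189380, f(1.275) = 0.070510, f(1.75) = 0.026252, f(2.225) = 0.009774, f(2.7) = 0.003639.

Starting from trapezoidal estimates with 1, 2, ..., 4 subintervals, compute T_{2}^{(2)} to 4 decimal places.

0.0894

T_{0}^{(0)} (trapezoid, 1 panel, h=1.9000): 0.183368
T_{1}^{(0)} (trapezoid, 2 panels, h=0.9500): 0.116623
T_{2}^{(0)} (trapezoid, 4 panels, h=0.4750): 0.096447
T_{1}^{(1)} = 0.116623 + (0.116623 − 0.183368)/3 = 0.094375
T_{2}^{(1)} = 0.096447 + (0.096447 − 0.116623)/3 = 0.089722
T_{2}^{(2)} = 0.089722 + (0.089722 − 0.094375)/15 = 0.089412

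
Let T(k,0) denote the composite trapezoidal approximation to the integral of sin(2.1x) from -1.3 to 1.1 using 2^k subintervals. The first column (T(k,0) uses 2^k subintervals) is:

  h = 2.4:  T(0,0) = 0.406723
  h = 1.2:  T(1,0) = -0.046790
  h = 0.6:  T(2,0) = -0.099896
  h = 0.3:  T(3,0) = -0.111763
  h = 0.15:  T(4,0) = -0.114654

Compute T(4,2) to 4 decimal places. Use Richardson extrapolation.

-0.1156

T(3,1) = (4·(-0.111763) − (-0.099896)) / 3 = -0.115719
T(4,1) = (4·(-0.114654) − (-0.111763)) / 3 = -0.115618
T(4,2) = (16·(-0.115618) − (-0.115719)) / 15 = -0.115611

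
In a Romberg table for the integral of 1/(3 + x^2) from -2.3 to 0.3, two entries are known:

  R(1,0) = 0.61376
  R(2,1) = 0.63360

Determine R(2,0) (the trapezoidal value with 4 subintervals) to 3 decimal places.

From R(2,1) = (4·R(2,0) − R(1,0))/3, solve for R(2,0):
4·R(2,0) = 3·0.63360 + 0.61376 = 2.51456
R(2,0) = 0.62864

0.629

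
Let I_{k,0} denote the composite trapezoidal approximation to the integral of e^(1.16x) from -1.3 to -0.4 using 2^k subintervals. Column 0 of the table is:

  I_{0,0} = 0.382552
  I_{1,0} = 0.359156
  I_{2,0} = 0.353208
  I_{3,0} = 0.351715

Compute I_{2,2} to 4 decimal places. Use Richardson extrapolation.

0.3512

I_{1,1} = (4·0.359156 − 0.382552) / 3 = 0.351357
I_{2,1} = (4·0.353208 − 0.359156) / 3 = 0.351225
I_{2,2} = 0.351225 + (0.351225 − 0.351357)/15 = 0.351216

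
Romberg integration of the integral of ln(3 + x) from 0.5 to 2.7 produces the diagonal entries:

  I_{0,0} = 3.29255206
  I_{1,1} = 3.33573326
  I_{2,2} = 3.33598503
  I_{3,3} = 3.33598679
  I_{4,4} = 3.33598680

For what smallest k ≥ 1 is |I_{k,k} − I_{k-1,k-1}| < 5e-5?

k = 3

|I_{1,1} − I_{0,0}| = 0.04318120 ≥ 5e-5
|I_{2,2} − I_{1,1}| = 0.00025177 ≥ 5e-5
|I_{3,3} − I_{2,2}| = 0.00000176 < 5e-5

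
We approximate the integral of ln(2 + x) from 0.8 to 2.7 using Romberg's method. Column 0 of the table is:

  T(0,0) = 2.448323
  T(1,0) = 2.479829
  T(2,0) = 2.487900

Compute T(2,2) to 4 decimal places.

T(1,1) = 2.479829 + (2.479829 − 2.448323)/3 = 2.490331
T(2,1) = 2.487900 + (2.487900 − 2.479829)/3 = 2.490590
T(2,2) = (16·2.490590 − 2.490331) / 15 = 2.490607

2.4906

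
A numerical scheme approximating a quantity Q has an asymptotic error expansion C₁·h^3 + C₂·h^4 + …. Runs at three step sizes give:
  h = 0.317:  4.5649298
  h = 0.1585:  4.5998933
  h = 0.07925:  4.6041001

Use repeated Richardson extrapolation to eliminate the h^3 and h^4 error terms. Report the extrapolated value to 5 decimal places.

First eliminate the h^3 term (factor 2^3 = 8):
  B₁ = (8·4.5998933 − 4.5649298)/7 = 4.6048881
  B₂ = (8·4.6041001 − 4.5998933)/7 = 4.6047011
Then eliminate the h^4 term (factor 2^4 = 16):
  (16·4.6047011 − 4.6048881)/15 = 4.6046886

4.60469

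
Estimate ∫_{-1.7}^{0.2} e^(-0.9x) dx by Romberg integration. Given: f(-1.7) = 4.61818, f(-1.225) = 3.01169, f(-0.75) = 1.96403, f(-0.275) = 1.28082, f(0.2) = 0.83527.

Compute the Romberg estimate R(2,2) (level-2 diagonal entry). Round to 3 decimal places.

R(0,0) (trapezoid, 1 panel, h=1.9000): 5.18078
R(1,0) (trapezoid, 2 panels, h=0.9500): 4.45622
R(2,0) (trapezoid, 4 panels, h=0.4750): 4.26705
R(1,1) = 4.45622 + (4.45622 − 5.18078)/3 = 4.21470
R(2,1) = 4.26705 + (4.26705 − 4.45622)/3 = 4.20399
R(2,2) = 4.20399 + (4.20399 − 4.21470)/15 = 4.20328

4.203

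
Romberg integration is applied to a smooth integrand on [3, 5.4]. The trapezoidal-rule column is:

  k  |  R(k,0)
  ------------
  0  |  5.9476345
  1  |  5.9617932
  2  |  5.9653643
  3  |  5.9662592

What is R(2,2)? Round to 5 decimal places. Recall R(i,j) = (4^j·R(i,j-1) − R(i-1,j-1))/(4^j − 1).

5.96656

Richardson extrapolation on the trapezoidal column (denominator 4−1=3):
R(1,1) = 5.9617932 + (5.9617932 − 5.9476345)/3 = 5.9665128
R(2,1) = (4·5.9653643 − 5.9617932) / 3 = 5.9665547
R(2,2) = 5.9665547 + (5.9665547 − 5.9665128)/15 = 5.9665575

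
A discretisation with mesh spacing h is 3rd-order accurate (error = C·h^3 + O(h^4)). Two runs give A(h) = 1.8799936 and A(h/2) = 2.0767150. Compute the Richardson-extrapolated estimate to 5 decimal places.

The leading error scales as h^3; refining by a factor of 2 reduces it by 2^3 = 8.
Extrapolated value = (8·A(h/2) − A(h)) / (8 − 1)
= (8·2.0767150 − 1.8799936) / 7
= 14.7337264 / 7 = 2.1048181

2.10482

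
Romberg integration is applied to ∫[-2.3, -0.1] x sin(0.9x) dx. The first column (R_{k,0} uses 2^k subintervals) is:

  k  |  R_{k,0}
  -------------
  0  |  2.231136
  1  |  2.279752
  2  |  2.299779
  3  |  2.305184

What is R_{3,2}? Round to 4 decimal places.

2.3070

Richardson extrapolation on the trapezoidal column (denominator 4−1=3):
R_{2,1} = 2.299779 + (2.299779 − 2.279752)/3 = 2.306455
R_{3,1} = 2.305184 + (2.305184 − 2.299779)/3 = 2.306986
R_{3,2} = (16·2.306986 − 2.306455) / 15 = 2.307021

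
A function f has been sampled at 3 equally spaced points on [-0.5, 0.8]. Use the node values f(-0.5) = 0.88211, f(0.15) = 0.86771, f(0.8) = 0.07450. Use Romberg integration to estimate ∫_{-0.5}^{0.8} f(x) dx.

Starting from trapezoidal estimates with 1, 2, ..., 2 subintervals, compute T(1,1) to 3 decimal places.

0.959

T(0,0) (trapezoid, 1 panel, h=1.3000): 0.62180
T(1,0) (trapezoid, 2 panels, h=0.6500): 0.87491
T(1,1) = 0.87491 + (0.87491 − 0.62180)/3 = 0.95928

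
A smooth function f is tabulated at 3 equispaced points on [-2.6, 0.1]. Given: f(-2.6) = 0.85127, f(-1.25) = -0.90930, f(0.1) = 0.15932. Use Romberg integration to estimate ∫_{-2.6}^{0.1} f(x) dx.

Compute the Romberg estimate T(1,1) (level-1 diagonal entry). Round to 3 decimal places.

-1.182

T(0,0) (trapezoid, 1 panel, h=2.7000): 1.36430
T(1,0) (trapezoid, 2 panels, h=1.3500): -0.54541
T(1,1) = -0.54541 + (-0.54541 − 1.36430)/3 = -1.18198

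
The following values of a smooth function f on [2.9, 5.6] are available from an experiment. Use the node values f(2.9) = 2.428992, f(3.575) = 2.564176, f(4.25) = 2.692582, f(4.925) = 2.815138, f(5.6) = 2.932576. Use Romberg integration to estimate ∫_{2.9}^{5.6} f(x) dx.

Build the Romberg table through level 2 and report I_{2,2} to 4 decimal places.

7.2594

I_{0,0} (trapezoid, 1 panel, h=2.7000): 7.238117
I_{1,0} (trapezoid, 2 panels, h=1.3500): 7.254044
I_{2,0} (trapezoid, 4 panels, h=0.6750): 7.258059
I_{1,1} = 7.254044 + (7.254044 − 7.238117)/3 = 7.259353
I_{2,1} = 7.258059 + (7.258059 − 7.254044)/3 = 7.259397
I_{2,2} = 7.259397 + (7.259397 − 7.259353)/15 = 7.259400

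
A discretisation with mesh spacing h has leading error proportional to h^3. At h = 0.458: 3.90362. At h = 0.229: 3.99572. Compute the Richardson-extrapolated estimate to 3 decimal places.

4.009

The leading error scales as h^3; refining by a factor of 2 reduces it by 2^3 = 8.
Extrapolated value = (8·A(h/2) − A(h)) / (8 − 1)
= (8·3.99572 − 3.90362) / 7
= 28.06214 / 7 = 4.00888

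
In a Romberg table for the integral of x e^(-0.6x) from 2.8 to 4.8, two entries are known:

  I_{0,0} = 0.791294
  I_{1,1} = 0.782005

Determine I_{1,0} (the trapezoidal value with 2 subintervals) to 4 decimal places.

From I_{1,1} = (4·I_{1,0} − I_{0,0})/3, solve for I_{1,0}:
4·I_{1,0} = 3·0.782005 + 0.791294 = 3.137309
I_{1,0} = 0.784327

0.7843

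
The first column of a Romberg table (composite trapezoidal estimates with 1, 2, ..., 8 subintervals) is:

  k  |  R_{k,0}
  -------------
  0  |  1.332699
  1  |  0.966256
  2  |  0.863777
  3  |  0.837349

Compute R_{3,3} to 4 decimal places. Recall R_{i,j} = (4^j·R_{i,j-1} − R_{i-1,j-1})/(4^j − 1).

Richardson extrapolation on the trapezoidal column (denominator 4−1=3):
R_{1,1} = 0.966256 + (0.966256 − 1.332699)/3 = 0.844108
R_{2,1} = 0.863777 + (0.863777 − 0.966256)/3 = 0.829617
R_{3,1} = 0.837349 + (0.837349 − 0.863777)/3 = 0.828540
R_{2,2} = 0.829617 + (0.829617 − 0.844108)/15 = 0.828651
R_{3,2} = (16·0.828540 − 0.829617) / 15 = 0.828468
R_{3,3} = (64·0.828468 − 0.828651) / 63 = 0.828465

0.8285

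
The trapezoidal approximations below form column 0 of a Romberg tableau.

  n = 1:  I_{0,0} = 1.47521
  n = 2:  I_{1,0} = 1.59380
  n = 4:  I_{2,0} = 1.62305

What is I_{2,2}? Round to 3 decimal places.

Richardson extrapolation on the trapezoidal column (denominator 4−1=3):
I_{1,1} = (4·1.59380 − 1.47521) / 3 = 1.63333
I_{2,1} = (4·1.62305 − 1.59380) / 3 = 1.63280
I_{2,2} = (16·1.63280 − 1.63333) / 15 = 1.63276

1.633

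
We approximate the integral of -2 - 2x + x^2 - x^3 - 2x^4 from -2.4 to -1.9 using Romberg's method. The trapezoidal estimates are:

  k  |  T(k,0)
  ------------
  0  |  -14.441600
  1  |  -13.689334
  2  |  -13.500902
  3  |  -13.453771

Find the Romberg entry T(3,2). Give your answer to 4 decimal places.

Richardson extrapolation on the trapezoidal column (denominator 4−1=3):
T(2,1) = -13.500902 + (-13.500902 − (-13.689334))/3 = -13.438091
T(3,1) = -13.453771 + (-13.453771 − (-13.500902))/3 = -13.438061
T(3,2) = (16·(-13.438061) − (-13.438091)) / 15 = -13.438059
(Column j=1 coincides with Simpson's rule on the same nodes.)

-13.4381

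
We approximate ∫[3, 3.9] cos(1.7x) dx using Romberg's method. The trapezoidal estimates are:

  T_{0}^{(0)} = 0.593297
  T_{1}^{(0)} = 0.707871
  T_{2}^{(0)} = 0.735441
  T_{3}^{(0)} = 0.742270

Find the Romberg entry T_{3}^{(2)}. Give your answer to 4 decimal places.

0.7445

T_{2}^{(1)} = 0.735441 + (0.735441 − 0.707871)/3 = 0.744631
T_{3}^{(1)} = (4·0.742270 − 0.735441) / 3 = 0.744546
T_{3}^{(2)} = (16·0.744546 − 0.744631) / 15 = 0.744540
(Column j=1 coincides with Simpson's rule on the same nodes.)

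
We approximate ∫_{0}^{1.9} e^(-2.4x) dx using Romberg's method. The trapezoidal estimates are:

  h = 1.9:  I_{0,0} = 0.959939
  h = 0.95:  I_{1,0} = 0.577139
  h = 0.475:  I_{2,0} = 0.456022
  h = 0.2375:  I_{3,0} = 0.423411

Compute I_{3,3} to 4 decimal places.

0.4123

Richardson extrapolation on the trapezoidal column (denominator 4−1=3):
I_{1,1} = 0.577139 + (0.577139 − 0.959939)/3 = 0.449539
I_{2,1} = (4·0.456022 − 0.577139) / 3 = 0.415650
I_{3,1} = 0.423411 + (0.423411 − 0.456022)/3 = 0.412541
I_{2,2} = (16·0.415650 − 0.449539) / 15 = 0.413391
I_{3,2} = 0.412541 + (0.412541 − 0.415650)/15 = 0.412334
I_{3,3} = 0.412334 + (0.412334 − 0.413391)/63 = 0.412317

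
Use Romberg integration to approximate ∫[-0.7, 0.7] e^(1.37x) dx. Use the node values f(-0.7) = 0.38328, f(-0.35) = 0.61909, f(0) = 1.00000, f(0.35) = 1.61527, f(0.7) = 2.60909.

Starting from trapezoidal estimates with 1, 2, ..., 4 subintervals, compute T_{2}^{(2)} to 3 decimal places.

1.625

T_{0}^{(0)} (trapezoid, 1 panel, h=1.4000): 2.09466
T_{1}^{(0)} (trapezoid, 2 panels, h=0.7000): 1.74733
T_{2}^{(0)} (trapezoid, 4 panels, h=0.3500): 1.65569
T_{1}^{(1)} = 1.74733 + (1.74733 − 2.09466)/3 = 1.63155
T_{2}^{(1)} = 1.65569 + (1.65569 − 1.74733)/3 = 1.62514
T_{2}^{(2)} = 1.62514 + (1.62514 − 1.63155)/15 = 1.62471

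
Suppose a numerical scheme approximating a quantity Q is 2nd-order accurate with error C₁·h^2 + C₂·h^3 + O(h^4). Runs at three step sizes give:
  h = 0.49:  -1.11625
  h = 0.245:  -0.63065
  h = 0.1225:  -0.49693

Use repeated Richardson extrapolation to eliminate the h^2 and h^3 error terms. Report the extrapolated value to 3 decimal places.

-0.450

First eliminate the h^2 term (factor 2^2 = 4):
  B₁ = (4·(-0.63065) − (-1.11625))/3 = -0.46878
  B₂ = (4·(-0.49693) − (-0.63065))/3 = -0.45236
Then eliminate the h^3 term (factor 2^3 = 8):
  (8·(-0.45236) − (-0.46878))/7 = -0.45001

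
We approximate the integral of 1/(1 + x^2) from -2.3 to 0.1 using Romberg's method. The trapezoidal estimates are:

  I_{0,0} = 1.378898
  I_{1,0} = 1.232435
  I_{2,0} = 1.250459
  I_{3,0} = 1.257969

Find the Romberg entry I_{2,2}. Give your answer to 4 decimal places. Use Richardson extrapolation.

Richardson extrapolation on the trapezoidal column (denominator 4−1=3):
I_{1,1} = 1.232435 + (1.232435 − 1.378898)/3 = 1.183614
I_{2,1} = (4·1.250459 − 1.232435) / 3 = 1.256467
I_{2,2} = 1.256467 + (1.256467 − 1.183614)/15 = 1.261324

1.2613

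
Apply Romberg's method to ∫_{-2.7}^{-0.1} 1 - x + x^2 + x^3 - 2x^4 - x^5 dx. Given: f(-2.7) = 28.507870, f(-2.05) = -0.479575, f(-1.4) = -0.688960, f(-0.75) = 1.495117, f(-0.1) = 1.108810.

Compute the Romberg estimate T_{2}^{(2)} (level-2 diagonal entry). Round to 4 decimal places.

6.6891

T_{0}^{(0)} (trapezoid, 1 panel, h=2.6000): 38.501684
T_{1}^{(0)} (trapezoid, 2 panels, h=1.3000): 18.355194
T_{2}^{(0)} (trapezoid, 4 panels, h=0.6500): 9.837699
T_{1}^{(1)} = 18.355194 + (18.355194 − 38.501684)/3 = 11.639697
T_{2}^{(1)} = 9.837699 + (9.837699 − 18.355194)/3 = 6.998534
T_{2}^{(2)} = 6.998534 + (6.998534 − 11.639697)/15 = 6.689123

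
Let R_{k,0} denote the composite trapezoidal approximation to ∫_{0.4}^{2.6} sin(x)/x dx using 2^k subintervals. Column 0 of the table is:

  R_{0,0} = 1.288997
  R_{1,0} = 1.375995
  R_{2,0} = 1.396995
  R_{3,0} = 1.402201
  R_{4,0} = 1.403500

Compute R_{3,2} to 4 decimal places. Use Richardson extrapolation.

1.4039

R_{2,1} = 1.396995 + (1.396995 − 1.375995)/3 = 1.403995
R_{3,1} = (4·1.402201 − 1.396995) / 3 = 1.403936
R_{3,2} = 1.403936 + (1.403936 − 1.403995)/15 = 1.403932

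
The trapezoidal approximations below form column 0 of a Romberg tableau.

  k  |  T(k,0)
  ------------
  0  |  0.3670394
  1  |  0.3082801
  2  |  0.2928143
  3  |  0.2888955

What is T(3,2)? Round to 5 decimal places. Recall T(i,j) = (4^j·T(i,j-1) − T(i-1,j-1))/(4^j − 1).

0.28758

T(2,1) = 0.2928143 + (0.2928143 − 0.3082801)/3 = 0.2876590
T(3,1) = 0.2888955 + (0.2888955 − 0.2928143)/3 = 0.2875892
T(3,2) = 0.2875892 + (0.2875892 − 0.2876590)/15 = 0.2875845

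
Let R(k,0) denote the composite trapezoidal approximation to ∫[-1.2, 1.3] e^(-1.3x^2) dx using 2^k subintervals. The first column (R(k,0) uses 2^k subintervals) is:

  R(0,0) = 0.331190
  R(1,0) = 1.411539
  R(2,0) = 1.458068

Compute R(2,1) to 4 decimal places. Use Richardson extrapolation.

1.4736

Richardson extrapolation on the trapezoidal column (denominator 4−1=3):
R(2,1) = (4·1.458068 − 1.411539) / 3 = 1.473578
(Column j=1 coincides with Simpson's rule on the same nodes.)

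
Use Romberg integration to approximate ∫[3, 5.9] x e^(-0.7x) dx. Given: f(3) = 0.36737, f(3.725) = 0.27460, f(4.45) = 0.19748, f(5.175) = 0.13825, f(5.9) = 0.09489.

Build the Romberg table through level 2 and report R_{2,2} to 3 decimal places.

R_{0,0} (trapezoid, 1 panel, h=2.9000): 0.67028
R_{1,0} (trapezoid, 2 panels, h=1.4500): 0.62148
R_{2,0} (trapezoid, 4 panels, h=0.7250): 0.61006
R_{1,1} = 0.62148 + (0.62148 − 0.67028)/3 = 0.60521
R_{2,1} = 0.61006 + (0.61006 − 0.62148)/3 = 0.60625
R_{2,2} = 0.60625 + (0.60625 − 0.60521)/15 = 0.60632

0.606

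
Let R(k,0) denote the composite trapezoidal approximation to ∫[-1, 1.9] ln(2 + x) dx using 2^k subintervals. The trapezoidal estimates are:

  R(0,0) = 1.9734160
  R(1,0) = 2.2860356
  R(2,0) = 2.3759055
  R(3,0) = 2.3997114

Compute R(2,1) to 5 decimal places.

Richardson extrapolation on the trapezoidal column (denominator 4−1=3):
R(2,1) = (4·2.3759055 − 2.2860356) / 3 = 2.4058621

2.40586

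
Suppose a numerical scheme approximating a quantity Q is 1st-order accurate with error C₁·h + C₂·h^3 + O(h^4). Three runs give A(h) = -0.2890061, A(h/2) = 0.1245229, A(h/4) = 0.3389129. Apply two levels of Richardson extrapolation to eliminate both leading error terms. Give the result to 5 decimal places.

0.55548

First eliminate the h term (factor 2^1 = 2):
  B₁ = (2·0.1245229 − (-0.2890061))/1 = 0.5380519
  B₂ = (2·0.3389129 − 0.1245229)/1 = 0.5533029
Then eliminate the h^3 term (factor 2^3 = 8):
  (8·0.5533029 − 0.5380519)/7 = 0.5554816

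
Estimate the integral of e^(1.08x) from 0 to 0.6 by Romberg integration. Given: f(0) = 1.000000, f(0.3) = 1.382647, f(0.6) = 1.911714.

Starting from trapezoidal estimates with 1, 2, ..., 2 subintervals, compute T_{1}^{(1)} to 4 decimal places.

0.8442

T_{0}^{(0)} (trapezoid, 1 panel, h=0.6000): 0.873514
T_{1}^{(0)} (trapezoid, 2 panels, h=0.3000): 0.851551
T_{1}^{(1)} = 0.851551 + (0.851551 − 0.873514)/3 = 0.844230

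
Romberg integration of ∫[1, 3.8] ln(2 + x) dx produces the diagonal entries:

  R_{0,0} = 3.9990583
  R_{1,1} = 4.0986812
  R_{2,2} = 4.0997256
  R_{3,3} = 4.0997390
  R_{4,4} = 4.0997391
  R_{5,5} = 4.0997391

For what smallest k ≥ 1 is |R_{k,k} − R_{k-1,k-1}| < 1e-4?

|R_{1,1} − R_{0,0}| = 0.0996229 ≥ 1e-4
|R_{2,2} − R_{1,1}| = 0.0010444 ≥ 1e-4
|R_{3,3} − R_{2,2}| = 0.0000134 < 1e-4

k = 3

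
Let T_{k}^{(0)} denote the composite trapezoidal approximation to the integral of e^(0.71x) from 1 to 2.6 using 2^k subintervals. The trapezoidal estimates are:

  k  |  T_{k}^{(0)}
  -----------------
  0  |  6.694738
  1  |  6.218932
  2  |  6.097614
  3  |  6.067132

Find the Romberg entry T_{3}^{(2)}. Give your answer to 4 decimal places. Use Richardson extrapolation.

Richardson extrapolation on the trapezoidal column (denominator 4−1=3):
T_{2}^{(1)} = (4·6.097614 − 6.218932) / 3 = 6.057175
T_{3}^{(1)} = (4·6.067132 − 6.097614) / 3 = 6.056971
T_{3}^{(2)} = (16·6.056971 − 6.057175) / 15 = 6.056957

6.0570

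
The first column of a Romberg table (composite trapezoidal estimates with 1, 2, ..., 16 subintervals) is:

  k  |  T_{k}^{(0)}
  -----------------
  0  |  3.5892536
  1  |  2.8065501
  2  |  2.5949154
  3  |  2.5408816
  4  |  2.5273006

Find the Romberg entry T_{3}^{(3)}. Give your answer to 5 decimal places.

T_{1}^{(1)} = (4·2.8065501 − 3.5892536) / 3 = 2.5456489
T_{2}^{(1)} = 2.5949154 + (2.5949154 − 2.8065501)/3 = 2.5243705
T_{3}^{(1)} = (4·2.5408816 − 2.5949154) / 3 = 2.5228703
T_{2}^{(2)} = (16·2.5243705 − 2.5456489) / 15 = 2.5229519
T_{3}^{(2)} = (16·2.5228703 − 2.5243705) / 15 = 2.5227703
T_{3}^{(3)} = (64·2.5227703 − 2.5229519) / 63 = 2.5227674

2.52277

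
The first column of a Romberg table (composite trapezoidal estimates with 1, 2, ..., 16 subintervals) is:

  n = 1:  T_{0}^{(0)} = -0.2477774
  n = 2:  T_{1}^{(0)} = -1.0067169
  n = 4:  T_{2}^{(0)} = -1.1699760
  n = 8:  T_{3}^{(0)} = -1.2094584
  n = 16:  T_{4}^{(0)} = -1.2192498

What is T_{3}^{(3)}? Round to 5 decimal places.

-1.22251

Richardson extrapolation on the trapezoidal column (denominator 4−1=3):
T_{1}^{(1)} = (4·(-1.0067169) − (-0.2477774)) / 3 = -1.2596967
T_{2}^{(1)} = (4·(-1.1699760) − (-1.0067169)) / 3 = -1.2243957
T_{3}^{(1)} = (4·(-1.2094584) − (-1.1699760)) / 3 = -1.2226192
T_{2}^{(2)} = -1.2243957 + (-1.2243957 − (-1.2596967))/15 = -1.2220423
T_{3}^{(2)} = (16·(-1.2226192) − (-1.2243957)) / 15 = -1.2225008
T_{3}^{(3)} = -1.2225008 + (-1.2225008 − (-1.2220423))/63 = -1.2225081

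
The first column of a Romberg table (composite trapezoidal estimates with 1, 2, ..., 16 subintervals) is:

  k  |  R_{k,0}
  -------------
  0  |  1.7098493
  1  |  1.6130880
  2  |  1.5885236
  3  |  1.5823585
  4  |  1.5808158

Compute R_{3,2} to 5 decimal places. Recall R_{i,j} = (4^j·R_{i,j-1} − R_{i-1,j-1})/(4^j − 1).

R_{2,1} = 1.5885236 + (1.5885236 − 1.6130880)/3 = 1.5803355
R_{3,1} = 1.5823585 + (1.5823585 − 1.5885236)/3 = 1.5803035
R_{3,2} = 1.5803035 + (1.5803035 − 1.5803355)/15 = 1.5803014

1.58030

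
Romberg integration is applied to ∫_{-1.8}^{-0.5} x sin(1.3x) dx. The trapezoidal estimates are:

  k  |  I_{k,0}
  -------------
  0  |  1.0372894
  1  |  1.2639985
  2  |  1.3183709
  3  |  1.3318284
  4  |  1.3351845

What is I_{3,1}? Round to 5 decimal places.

Richardson extrapolation on the trapezoidal column (denominator 4−1=3):
I_{3,1} = 1.3318284 + (1.3318284 − 1.3183709)/3 = 1.3363142

1.33631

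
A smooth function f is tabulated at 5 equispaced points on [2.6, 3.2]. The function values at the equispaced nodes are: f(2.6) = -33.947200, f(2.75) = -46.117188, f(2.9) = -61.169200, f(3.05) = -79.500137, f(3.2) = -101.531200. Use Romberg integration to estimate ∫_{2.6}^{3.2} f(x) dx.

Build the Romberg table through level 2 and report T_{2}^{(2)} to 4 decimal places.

-38.0142

T_{0}^{(0)} (trapezoid, 1 panel, h=0.6000): -40.643520
T_{1}^{(0)} (trapezoid, 2 panels, h=0.3000): -38.672520
T_{2}^{(0)} (trapezoid, 4 panels, h=0.1500): -38.178859
T_{1}^{(1)} = -38.672520 + (-38.672520 − (-40.643520))/3 = -38.015520
T_{2}^{(1)} = -38.178859 + (-38.178859 − (-38.672520))/3 = -38.014305
T_{2}^{(2)} = -38.014305 + (-38.014305 − (-38.015520))/15 = -38.014224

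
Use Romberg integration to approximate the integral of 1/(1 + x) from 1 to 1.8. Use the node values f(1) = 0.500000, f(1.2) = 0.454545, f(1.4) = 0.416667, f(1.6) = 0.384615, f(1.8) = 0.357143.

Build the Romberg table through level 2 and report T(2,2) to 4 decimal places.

T(0,0) (trapezoid, 1 panel, h=0.8000): 0.342857
T(1,0) (trapezoid, 2 panels, h=0.4000): 0.338095
T(2,0) (trapezoid, 4 panels, h=0.2000): 0.336880
T(1,1) = 0.338095 + (0.338095 − 0.342857)/3 = 0.336508
T(2,1) = 0.336880 + (0.336880 − 0.338095)/3 = 0.336475
T(2,2) = 0.336475 + (0.336475 − 0.336508)/15 = 0.336473

0.3365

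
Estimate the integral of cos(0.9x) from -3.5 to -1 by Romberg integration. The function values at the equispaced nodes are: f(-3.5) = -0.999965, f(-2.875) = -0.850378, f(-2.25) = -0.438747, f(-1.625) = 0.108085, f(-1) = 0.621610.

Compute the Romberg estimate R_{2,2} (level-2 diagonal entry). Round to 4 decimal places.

-0.8796

R_{0,0} (trapezoid, 1 panel, h=2.5000): -0.472944
R_{1,0} (trapezoid, 2 panels, h=1.2500): -0.784906
R_{2,0} (trapezoid, 4 panels, h=0.6250): -0.856386
R_{1,1} = -0.784906 + (-0.784906 − (-0.472944))/3 = -0.888893
R_{2,1} = -0.856386 + (-0.856386 − (-0.784906))/3 = -0.880213
R_{2,2} = -0.880213 + (-0.880213 − (-0.888893))/15 = -0.879634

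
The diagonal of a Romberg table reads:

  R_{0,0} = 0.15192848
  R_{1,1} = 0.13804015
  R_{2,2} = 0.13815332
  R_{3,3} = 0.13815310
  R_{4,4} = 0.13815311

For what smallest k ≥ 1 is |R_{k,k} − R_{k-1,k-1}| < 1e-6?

k = 3

|R_{1,1} − R_{0,0}| = 0.01388833 ≥ 1e-6
|R_{2,2} − R_{1,1}| = 0.00011317 ≥ 1e-6
|R_{3,3} − R_{2,2}| = 0.00000022 < 1e-6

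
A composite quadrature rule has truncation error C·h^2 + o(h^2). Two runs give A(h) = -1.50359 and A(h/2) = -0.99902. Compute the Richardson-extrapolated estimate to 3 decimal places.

The leading error scales as h^2; refining by a factor of 2 reduces it by 2^2 = 4.
Extrapolated value = (4·A(h/2) − A(h)) / (4 − 1)
= (4·(-0.99902) − (-1.50359)) / 3
= -2.49249 / 3 = -0.83083

-0.831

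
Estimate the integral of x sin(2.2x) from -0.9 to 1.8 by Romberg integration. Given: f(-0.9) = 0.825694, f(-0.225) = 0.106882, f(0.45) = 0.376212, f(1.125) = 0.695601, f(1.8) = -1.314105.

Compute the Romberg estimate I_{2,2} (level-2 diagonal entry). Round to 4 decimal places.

0.8033

I_{0,0} (trapezoid, 1 panel, h=2.7000): -0.659355
I_{1,0} (trapezoid, 2 panels, h=1.3500): 0.178209
I_{2,0} (trapezoid, 4 panels, h=0.6750): 0.630780
I_{1,1} = 0.178209 + (0.178209 − (-0.659355))/3 = 0.457397
I_{2,1} = 0.630780 + (0.630780 − 0.178209)/3 = 0.781637
I_{2,2} = 0.781637 + (0.781637 − 0.457397)/15 = 0.803253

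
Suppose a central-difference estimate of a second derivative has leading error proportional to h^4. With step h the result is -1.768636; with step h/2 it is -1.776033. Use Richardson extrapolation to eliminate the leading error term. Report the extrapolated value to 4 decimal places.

-1.7765

The leading error scales as h^4; refining by a factor of 2 reduces it by 2^4 = 16.
Extrapolated value = (16·A(h/2) − A(h)) / (16 − 1)
= (16·(-1.776033) − (-1.768636)) / 15
= -26.647892 / 15 = -1.776526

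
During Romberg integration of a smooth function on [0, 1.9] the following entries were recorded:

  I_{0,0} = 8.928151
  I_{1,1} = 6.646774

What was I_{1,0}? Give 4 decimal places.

From I_{1,1} = (4·I_{1,0} − I_{0,0})/3, solve for I_{1,0}:
4·I_{1,0} = 3·6.646774 + 8.928151 = 28.868473
I_{1,0} = 7.217118

7.2171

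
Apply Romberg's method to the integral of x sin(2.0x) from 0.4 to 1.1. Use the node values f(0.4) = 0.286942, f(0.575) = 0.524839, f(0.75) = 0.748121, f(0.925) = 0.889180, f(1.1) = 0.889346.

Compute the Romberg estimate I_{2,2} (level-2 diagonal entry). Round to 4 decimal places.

0.4858

I_{0,0} (trapezoid, 1 panel, h=0.7000): 0.411701
I_{1,0} (trapezoid, 2 panels, h=0.3500): 0.467693
I_{2,0} (trapezoid, 4 panels, h=0.1750): 0.481300
I_{1,1} = 0.467693 + (0.467693 − 0.411701)/3 = 0.486357
I_{2,1} = 0.481300 + (0.481300 − 0.467693)/3 = 0.485836
I_{2,2} = 0.485836 + (0.485836 − 0.486357)/15 = 0.485801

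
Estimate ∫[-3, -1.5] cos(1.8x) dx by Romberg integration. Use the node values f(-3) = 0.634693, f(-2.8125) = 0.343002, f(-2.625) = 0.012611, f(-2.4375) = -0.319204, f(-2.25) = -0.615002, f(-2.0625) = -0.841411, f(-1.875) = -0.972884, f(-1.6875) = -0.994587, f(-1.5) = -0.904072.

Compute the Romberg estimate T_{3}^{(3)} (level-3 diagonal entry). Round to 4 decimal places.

T_{0}^{(0)} (trapezoid, 1 panel, h=1.5000): -0.202034
T_{1}^{(0)} (trapezoid, 2 panels, h=0.7500): -0.562269
T_{2}^{(0)} (trapezoid, 4 panels, h=0.3750): -0.641237
T_{3}^{(0)} (trapezoid, 8 panels, h=0.1875): -0.660406
T_{1}^{(1)} = -0.562269 + (-0.562269 − (-0.202034))/3 = -0.682347
T_{2}^{(1)} = -0.641237 + (-0.641237 − (-0.562269))/3 = -0.667560
T_{3}^{(1)} = -0.660406 + (-0.660406 − (-0.641237))/3 = -0.666796
T_{2}^{(2)} = -0.667560 + (-0.667560 − (-0.682347))/15 = -0.666574
T_{3}^{(2)} = -0.666796 + (-0.666796 − (-0.667560))/15 = -0.666745
T_{3}^{(3)} = -0.666745 + (-0.666745 − (-0.666574))/63 = -0.666748

-0.6667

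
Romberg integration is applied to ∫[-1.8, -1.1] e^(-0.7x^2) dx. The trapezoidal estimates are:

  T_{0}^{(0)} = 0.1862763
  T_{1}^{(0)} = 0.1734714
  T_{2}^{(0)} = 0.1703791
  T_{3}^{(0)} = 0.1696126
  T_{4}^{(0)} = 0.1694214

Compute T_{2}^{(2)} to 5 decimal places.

T_{1}^{(1)} = 0.1734714 + (0.1734714 − 0.1862763)/3 = 0.1692031
T_{2}^{(1)} = 0.1703791 + (0.1703791 − 0.1734714)/3 = 0.1693483
T_{2}^{(2)} = 0.1693483 + (0.1693483 − 0.1692031)/15 = 0.1693580
(Column j=1 coincides with Simpson's rule on the same nodes.)

0.16936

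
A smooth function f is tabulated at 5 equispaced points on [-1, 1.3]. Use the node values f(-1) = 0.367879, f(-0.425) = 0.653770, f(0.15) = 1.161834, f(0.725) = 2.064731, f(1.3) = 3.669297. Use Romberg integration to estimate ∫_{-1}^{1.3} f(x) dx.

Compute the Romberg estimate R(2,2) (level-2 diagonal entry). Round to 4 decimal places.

3.3016

R(0,0) (trapezoid, 1 panel, h=2.3000): 4.642752
R(1,0) (trapezoid, 2 panels, h=1.1500): 3.657485
R(2,0) (trapezoid, 4 panels, h=0.5750): 3.391881
R(1,1) = 3.657485 + (3.657485 − 4.642752)/3 = 3.329063
R(2,1) = 3.391881 + (3.391881 − 3.657485)/3 = 3.303346
R(2,2) = 3.303346 + (3.303346 − 3.329063)/15 = 3.301632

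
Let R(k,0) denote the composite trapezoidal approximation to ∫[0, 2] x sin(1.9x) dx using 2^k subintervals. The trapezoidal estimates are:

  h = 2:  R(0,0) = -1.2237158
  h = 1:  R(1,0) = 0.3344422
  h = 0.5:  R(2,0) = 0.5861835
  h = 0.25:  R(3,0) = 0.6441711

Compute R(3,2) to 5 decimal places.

R(2,1) = 0.5861835 + (0.5861835 − 0.3344422)/3 = 0.6700973
R(3,1) = 0.6441711 + (0.6441711 − 0.5861835)/3 = 0.6635003
R(3,2) = (16·0.6635003 − 0.6700973) / 15 = 0.6630605

0.66306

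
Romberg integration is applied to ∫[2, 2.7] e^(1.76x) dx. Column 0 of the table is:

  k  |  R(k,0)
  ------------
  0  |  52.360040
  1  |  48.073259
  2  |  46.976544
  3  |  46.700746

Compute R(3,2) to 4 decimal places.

R(2,1) = 46.976544 + (46.976544 − 48.073259)/3 = 46.610972
R(3,1) = (4·46.700746 − 46.976544) / 3 = 46.608813
R(3,2) = 46.608813 + (46.608813 − 46.610972)/15 = 46.608669

46.6087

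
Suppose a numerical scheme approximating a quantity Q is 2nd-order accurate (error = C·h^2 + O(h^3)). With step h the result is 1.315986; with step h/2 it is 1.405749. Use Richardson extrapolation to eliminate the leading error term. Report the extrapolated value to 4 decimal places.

1.4357

Extrapolated value = (4·A(h/2) − A(h)) / (4 − 1)
= (4·1.405749 − 1.315986) / 3
= 4.307010 / 3 = 1.435670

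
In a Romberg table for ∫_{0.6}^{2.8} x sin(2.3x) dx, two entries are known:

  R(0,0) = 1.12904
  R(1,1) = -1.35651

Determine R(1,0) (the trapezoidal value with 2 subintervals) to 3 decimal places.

From R(1,1) = (4·R(1,0) − R(0,0))/3, solve for R(1,0):
4·R(1,0) = 3·(-1.35651) + 1.12904 = -2.94049
R(1,0) = -0.73512

-0.735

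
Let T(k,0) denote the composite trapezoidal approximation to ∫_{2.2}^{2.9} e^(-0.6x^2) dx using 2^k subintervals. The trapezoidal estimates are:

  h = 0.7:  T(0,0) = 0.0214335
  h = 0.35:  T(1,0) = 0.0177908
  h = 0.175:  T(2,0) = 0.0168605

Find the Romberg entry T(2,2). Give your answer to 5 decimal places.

0.01655

T(1,1) = (4·0.0177908 − 0.0214335) / 3 = 0.0165766
T(2,1) = (4·0.0168605 − 0.0177908) / 3 = 0.0165504
T(2,2) = (16·0.0165504 − 0.0165766) / 15 = 0.0165487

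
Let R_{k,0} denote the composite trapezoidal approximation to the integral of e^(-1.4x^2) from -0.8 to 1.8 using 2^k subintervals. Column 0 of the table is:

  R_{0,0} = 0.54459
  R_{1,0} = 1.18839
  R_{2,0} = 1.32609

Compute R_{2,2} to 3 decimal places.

Richardson extrapolation on the trapezoidal column (denominator 4−1=3):
R_{1,1} = 1.18839 + (1.18839 − 0.54459)/3 = 1.40299
R_{2,1} = 1.32609 + (1.32609 − 1.18839)/3 = 1.37199
R_{2,2} = 1.37199 + (1.37199 − 1.40299)/15 = 1.36992
(Column j=1 coincides with Simpson's rule on the same nodes.)

1.370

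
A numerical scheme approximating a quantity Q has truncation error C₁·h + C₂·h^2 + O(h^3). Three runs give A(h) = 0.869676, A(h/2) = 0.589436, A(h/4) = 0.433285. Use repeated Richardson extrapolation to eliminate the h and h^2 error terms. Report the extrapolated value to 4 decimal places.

First eliminate the h term (factor 2^1 = 2):
  B₁ = (2·0.589436 − 0.869676)/1 = 0.309196
  B₂ = (2·0.433285 − 0.589436)/1 = 0.277134
Then eliminate the h^2 term (factor 2^2 = 4):
  (4·0.277134 − 0.309196)/3 = 0.266447

0.2664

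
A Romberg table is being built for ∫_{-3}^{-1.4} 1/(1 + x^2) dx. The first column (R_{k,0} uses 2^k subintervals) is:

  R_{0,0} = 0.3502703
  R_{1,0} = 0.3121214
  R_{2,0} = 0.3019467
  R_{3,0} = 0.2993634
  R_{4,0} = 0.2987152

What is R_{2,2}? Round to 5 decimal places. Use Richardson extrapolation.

R_{1,1} = (4·0.3121214 − 0.3502703) / 3 = 0.2994051
R_{2,1} = (4·0.3019467 − 0.3121214) / 3 = 0.2985551
R_{2,2} = (16·0.2985551 − 0.2994051) / 15 = 0.2984984

0.29850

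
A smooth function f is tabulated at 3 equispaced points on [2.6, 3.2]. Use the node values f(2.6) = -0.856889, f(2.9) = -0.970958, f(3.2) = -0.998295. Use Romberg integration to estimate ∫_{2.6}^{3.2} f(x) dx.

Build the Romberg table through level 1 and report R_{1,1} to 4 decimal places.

-0.5739

R_{0,0} (trapezoid, 1 panel, h=0.6000): -0.556555
R_{1,0} (trapezoid, 2 panels, h=0.3000): -0.569565
R_{1,1} = -0.569565 + (-0.569565 − (-0.556555))/3 = -0.573902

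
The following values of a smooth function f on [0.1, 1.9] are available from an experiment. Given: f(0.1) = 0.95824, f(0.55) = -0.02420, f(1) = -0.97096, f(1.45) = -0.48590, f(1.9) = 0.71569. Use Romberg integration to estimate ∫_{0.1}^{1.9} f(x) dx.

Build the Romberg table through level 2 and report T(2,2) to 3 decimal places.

T(0,0) (trapezoid, 1 panel, h=1.8000): 1.50654
T(1,0) (trapezoid, 2 panels, h=0.9000): -0.12060
T(2,0) (trapezoid, 4 panels, h=0.4500): -0.28984
T(1,1) = -0.12060 + (-0.12060 − 1.50654)/3 = -0.66298
T(2,1) = -0.28984 + (-0.28984 − (-0.12060))/3 = -0.34625
T(2,2) = -0.34625 + (-0.34625 − (-0.66298))/15 = -0.32513

-0.325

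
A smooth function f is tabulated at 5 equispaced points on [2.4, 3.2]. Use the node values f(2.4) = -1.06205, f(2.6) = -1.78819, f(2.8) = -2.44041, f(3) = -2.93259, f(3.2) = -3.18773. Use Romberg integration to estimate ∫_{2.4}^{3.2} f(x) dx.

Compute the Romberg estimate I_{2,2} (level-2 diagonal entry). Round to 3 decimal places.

-1.868

I_{0,0} (trapezoid, 1 panel, h=0.8000): -1.69991
I_{1,0} (trapezoid, 2 panels, h=0.4000): -1.82612
I_{2,0} (trapezoid, 4 panels, h=0.2000): -1.85722
I_{1,1} = -1.82612 + (-1.82612 − (-1.69991))/3 = -1.86819
I_{2,1} = -1.85722 + (-1.85722 − (-1.82612))/3 = -1.86759
I_{2,2} = -1.86759 + (-1.86759 − (-1.86819))/15 = -1.86755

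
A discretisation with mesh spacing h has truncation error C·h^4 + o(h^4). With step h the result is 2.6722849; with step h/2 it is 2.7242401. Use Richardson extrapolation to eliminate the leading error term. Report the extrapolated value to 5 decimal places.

2.72770

Extrapolated value = (16·A(h/2) − A(h)) / (16 − 1)
= (16·2.7242401 − 2.6722849) / 15
= 40.9155567 / 15 = 2.7277038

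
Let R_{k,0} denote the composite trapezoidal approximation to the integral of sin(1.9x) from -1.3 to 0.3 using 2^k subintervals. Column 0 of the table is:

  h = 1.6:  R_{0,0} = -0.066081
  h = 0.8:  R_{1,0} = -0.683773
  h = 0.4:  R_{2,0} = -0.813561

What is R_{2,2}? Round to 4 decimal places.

-0.8546

Richardson extrapolation on the trapezoidal column (denominator 4−1=3):
R_{1,1} = (4·(-0.683773) − (-0.066081)) / 3 = -0.889670
R_{2,1} = -0.813561 + (-0.813561 − (-0.683773))/3 = -0.856824
R_{2,2} = -0.856824 + (-0.856824 − (-0.889670))/15 = -0.854634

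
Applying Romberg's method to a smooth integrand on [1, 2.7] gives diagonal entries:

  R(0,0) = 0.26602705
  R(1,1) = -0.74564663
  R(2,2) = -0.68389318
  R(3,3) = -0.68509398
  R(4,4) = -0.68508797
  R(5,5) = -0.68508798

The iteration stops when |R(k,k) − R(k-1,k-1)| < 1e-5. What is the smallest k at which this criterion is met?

k = 4

|R(1,1) − R(0,0)| = 1.01167368 ≥ 1e-5
|R(2,2) − R(1,1)| = 0.06175345 ≥ 1e-5
|R(3,3) − R(2,2)| = 0.00120080 ≥ 1e-5
|R(4,4) − R(3,3)| = 0.00000601 < 1e-5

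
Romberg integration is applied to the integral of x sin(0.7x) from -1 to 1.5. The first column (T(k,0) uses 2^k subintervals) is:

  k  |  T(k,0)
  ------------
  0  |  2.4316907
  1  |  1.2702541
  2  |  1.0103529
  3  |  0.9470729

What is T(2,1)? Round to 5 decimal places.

0.92372

Richardson extrapolation on the trapezoidal column (denominator 4−1=3):
T(2,1) = 1.0103529 + (1.0103529 − 1.2702541)/3 = 0.9237192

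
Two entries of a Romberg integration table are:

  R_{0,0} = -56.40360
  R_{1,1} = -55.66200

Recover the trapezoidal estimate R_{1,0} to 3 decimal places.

-55.847

From R_{1,1} = (4·R_{1,0} − R_{0,0})/3, solve for R_{1,0}:
4·R_{1,0} = 3·(-55.66200) + (-56.40360) = -223.38960
R_{1,0} = -55.84740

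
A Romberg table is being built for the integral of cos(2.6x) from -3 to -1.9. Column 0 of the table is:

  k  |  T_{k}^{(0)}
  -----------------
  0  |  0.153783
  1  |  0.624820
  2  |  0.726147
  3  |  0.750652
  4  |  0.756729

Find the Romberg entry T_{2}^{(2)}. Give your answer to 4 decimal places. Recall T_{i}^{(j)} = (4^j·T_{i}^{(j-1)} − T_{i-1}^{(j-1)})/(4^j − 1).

0.7585

Richardson extrapolation on the trapezoidal column (denominator 4−1=3):
T_{1}^{(1)} = 0.624820 + (0.624820 − 0.153783)/3 = 0.781832
T_{2}^{(1)} = 0.726147 + (0.726147 − 0.624820)/3 = 0.759923
T_{2}^{(2)} = (16·0.759923 − 0.781832) / 15 = 0.758462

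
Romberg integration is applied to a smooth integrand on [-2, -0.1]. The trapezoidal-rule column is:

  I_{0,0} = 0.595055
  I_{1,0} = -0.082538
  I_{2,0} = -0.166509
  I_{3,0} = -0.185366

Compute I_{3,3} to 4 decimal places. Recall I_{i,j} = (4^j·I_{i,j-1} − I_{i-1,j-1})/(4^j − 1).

I_{1,1} = (4·(-0.082538) − 0.595055) / 3 = -0.308402
I_{2,1} = -0.166509 + (-0.166509 − (-0.082538))/3 = -0.194499
I_{3,1} = -0.185366 + (-0.185366 − (-0.166509))/3 = -0.191652
I_{2,2} = (16·(-0.194499) − (-0.308402)) / 15 = -0.186905
I_{3,2} = -0.191652 + (-0.191652 − (-0.194499))/15 = -0.191462
I_{3,3} = -0.191462 + (-0.191462 − (-0.186905))/63 = -0.191534

-0.1915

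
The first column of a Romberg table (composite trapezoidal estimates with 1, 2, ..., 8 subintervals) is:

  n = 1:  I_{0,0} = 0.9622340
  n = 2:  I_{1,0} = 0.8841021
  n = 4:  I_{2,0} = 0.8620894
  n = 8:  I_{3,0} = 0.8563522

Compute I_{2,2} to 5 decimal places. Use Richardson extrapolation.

0.85453

Richardson extrapolation on the trapezoidal column (denominator 4−1=3):
I_{1,1} = 0.8841021 + (0.8841021 − 0.9622340)/3 = 0.8580581
I_{2,1} = (4·0.8620894 − 0.8841021) / 3 = 0.8547518
I_{2,2} = 0.8547518 + (0.8547518 − 0.8580581)/15 = 0.8545314
(Column j=1 coincides with Simpson's rule on the same nodes.)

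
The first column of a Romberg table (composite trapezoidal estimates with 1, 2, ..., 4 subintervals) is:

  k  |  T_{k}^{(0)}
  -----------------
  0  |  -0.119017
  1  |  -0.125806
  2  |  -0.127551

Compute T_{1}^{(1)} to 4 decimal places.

-0.1281

Richardson extrapolation on the trapezoidal column (denominator 4−1=3):
T_{1}^{(1)} = -0.125806 + (-0.125806 − (-0.119017))/3 = -0.128069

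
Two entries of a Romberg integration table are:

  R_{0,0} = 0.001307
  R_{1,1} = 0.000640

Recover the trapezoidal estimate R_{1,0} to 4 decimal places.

0.0008

From R_{1,1} = (4·R_{1,0} − R_{0,0})/3, solve for R_{1,0}:
4·R_{1,0} = 3·0.000640 + 0.001307 = 0.003227
R_{1,0} = 0.000807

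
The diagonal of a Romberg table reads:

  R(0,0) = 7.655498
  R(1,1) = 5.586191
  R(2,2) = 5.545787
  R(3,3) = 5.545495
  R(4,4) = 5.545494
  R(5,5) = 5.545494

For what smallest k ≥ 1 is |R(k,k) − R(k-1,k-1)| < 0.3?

k = 2

|R(1,1) − R(0,0)| = 2.069307 ≥ 0.3
|R(2,2) − R(1,1)| = 0.040404 < 0.3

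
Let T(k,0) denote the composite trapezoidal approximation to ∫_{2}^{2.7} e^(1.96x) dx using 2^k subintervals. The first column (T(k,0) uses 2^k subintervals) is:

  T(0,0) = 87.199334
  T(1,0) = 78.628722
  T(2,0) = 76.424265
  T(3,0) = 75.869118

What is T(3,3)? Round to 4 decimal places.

Richardson extrapolation on the trapezoidal column (denominator 4−1=3):
T(1,1) = (4·78.628722 − 87.199334) / 3 = 75.771851
T(2,1) = (4·76.424265 − 78.628722) / 3 = 75.689446
T(3,1) = (4·75.869118 − 76.424265) / 3 = 75.684069
T(2,2) = (16·75.689446 − 75.771851) / 15 = 75.683952
T(3,2) = 75.684069 + (75.684069 − 75.689446)/15 = 75.683711
T(3,3) = 75.683711 + (75.683711 − 75.683952)/63 = 75.683707

75.6837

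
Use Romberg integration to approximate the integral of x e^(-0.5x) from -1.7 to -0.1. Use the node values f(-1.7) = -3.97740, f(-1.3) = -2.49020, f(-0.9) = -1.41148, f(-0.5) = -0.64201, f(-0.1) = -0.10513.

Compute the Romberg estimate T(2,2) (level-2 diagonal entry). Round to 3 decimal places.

T(0,0) (trapezoid, 1 panel, h=1.6000): -3.26602
T(1,0) (trapezoid, 2 panels, h=0.8000): -2.76220
T(2,0) (trapezoid, 4 panels, h=0.4000): -2.63398
T(1,1) = -2.76220 + (-2.76220 − (-3.26602))/3 = -2.59426
T(2,1) = -2.63398 + (-2.63398 − (-2.76220))/3 = -2.59124
T(2,2) = -2.59124 + (-2.59124 − (-2.59426))/15 = -2.59104

-2.591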